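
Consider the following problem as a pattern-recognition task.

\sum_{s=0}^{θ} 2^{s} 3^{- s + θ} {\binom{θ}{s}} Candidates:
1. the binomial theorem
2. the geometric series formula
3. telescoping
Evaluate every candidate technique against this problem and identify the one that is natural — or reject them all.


Best approach: the binomial theorem — the summand is term s of a binomial expansion in 2 and 3; the whole sum is a single power.
- the binomial theorem — applies; the problem has the shape this method handles.
- the geometric series formula — there is no constant term-to-term ratio.
- telescoping: the summand is not presented as a shifted difference — a telescoping rewrite may exist, but the displayed structure does not offer one.


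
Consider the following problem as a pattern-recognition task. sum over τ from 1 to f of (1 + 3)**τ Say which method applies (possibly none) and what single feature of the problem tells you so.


Diagnosis: the geometric series formula — consecutive terms stand in a fixed index-free ratio — the geometric sum formula closes it.


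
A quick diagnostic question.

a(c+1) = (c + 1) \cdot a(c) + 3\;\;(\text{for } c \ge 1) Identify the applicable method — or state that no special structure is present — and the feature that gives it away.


Method: a summation factor — one step of memory with a weight c + 1 that changes as the index grows — the summation-factor construction is built for this.


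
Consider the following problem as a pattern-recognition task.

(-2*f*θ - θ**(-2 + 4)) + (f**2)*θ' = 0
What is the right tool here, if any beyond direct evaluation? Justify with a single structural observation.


Diagnosis: the homogeneous substitution — scaling f and θ together leaves the slope fixed — it depends only on θ/f, so substitute the ratio. This doubles as a Bernoulli equation in the unknown as written; the homogeneous route needs no setup at all.


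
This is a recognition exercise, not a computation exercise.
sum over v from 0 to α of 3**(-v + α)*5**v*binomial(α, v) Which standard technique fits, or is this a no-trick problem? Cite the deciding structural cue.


Diagnosis: the binomial theorem — the summand is term v of a binomial expansion in 5 and 3; the whole sum is a single power.


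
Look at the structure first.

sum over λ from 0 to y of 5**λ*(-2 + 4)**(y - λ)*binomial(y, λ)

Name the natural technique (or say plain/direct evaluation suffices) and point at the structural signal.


Method: the binomial theorem — binomial(y, λ) weighting matched powers of 5 and (-2 + 4) is the expanded form of (5 + (-2 + 4))^y — fold it back up.


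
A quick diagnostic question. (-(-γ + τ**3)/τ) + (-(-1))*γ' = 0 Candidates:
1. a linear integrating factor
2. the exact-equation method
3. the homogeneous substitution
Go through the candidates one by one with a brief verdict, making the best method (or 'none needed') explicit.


Best approach: a linear integrating factor — the unknown enters only to the first power against a nonzero forcing term — the integrating-factor template applies directly.
- a linear integrating factor — a fit — the right tool for this form.
- the exact-equation method: exactness fails on the nose — the mixed partials do not match.
- the homogeneous substitution — the slope is not a function of the ratio of the variables alone.


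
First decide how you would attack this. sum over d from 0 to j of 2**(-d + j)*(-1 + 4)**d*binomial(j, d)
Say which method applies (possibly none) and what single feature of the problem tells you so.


Diagnosis: the binomial theorem — terms weighting binomial(j, d) against matched powers of (-1 + 4) and 2 reassemble into ((-1 + 4) + 2)^j by the binomial theorem.


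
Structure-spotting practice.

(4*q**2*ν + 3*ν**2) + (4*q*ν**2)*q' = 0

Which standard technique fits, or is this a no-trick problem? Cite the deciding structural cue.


Method: the exact-equation method — the mixed-partials test passes for 4*q**2*ν + 3*ν**2 and 4*q*ν**2, so a potential function exists as presented.


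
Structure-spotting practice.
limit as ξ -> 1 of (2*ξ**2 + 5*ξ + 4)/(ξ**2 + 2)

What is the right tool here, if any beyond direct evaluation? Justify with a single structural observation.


Best approach: no special technique — the function is continuous at 1; evaluation is itself the limit, no machinery required.


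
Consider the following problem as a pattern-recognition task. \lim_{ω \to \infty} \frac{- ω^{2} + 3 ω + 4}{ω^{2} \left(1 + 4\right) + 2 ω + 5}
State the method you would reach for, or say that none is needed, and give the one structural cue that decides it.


Technique: dominant-term comparison — divide through by the highest power of ω; every lower-order term dies and the dominant terms decide the limit. Differentiating the expression as a single quotient would eventually settle it as well; matching dominant growth settles it immediately.


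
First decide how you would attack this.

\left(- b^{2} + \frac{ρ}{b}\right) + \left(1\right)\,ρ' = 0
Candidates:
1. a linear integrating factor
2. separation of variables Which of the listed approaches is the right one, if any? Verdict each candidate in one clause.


Diagnosis: a linear integrating factor — linear in the unknown with genuine forcing: multiply through by the exponential of the integrated coefficient and the left side closes into one derivative.
- a linear integrating factor — applicable, and directly so.
- separation of variables: no algebra isolates the independent variable on one side and the unknown on the other.


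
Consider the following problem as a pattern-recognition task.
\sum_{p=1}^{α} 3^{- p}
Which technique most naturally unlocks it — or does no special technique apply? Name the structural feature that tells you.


Verdict: the geometric series formula — consecutive terms stand in a fixed index-free ratio — the geometric sum formula closes it.


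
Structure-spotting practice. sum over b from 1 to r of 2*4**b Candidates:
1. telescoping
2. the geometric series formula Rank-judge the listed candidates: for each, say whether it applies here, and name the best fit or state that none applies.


Technique: the geometric series formula — each summand is the previous one scaled by 4; that constant multiplier is itself the geometric structure.
- telescoping: computed from the summand as displayed, the partial sums build up without the pairwise collapse telescoping exploits.
- the geometric series formula — applies; the problem has the shape this method handles.


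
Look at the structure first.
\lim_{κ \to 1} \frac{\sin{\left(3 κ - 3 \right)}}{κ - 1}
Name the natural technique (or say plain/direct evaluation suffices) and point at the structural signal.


Diagnosis: l'Hôpital's rule (0/0) — numerator and denominator both vanish at 1 — a genuine 0/0 form, which is exactly when l'Hôpital applies. The standard small-argument limits would also carry it; the rule is the systematic route.


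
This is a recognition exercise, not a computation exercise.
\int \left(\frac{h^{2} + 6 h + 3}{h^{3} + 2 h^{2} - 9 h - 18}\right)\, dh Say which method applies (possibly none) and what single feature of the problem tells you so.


Technique: partial fractions — the bottom, h^{3} + 2 h^{2} - 9 h - 18, comes apart into simple factors, and a proper rational function over split factors decomposes.


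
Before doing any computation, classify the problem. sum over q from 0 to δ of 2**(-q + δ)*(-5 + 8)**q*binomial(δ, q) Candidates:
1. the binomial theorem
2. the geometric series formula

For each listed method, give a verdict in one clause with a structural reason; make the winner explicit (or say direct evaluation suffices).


Best approach: the binomial theorem — the summand is term q of a binomial expansion in (-5 + 8) and 2; the whole sum is a single power.
- the binomial theorem — yes — fits the structure here.
- the geometric series formula: dividing successive terms gives an index-dependent quantity, not a constant.


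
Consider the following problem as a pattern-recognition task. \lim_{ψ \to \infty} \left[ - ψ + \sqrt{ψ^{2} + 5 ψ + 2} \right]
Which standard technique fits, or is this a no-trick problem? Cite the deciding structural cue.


Technique: conjugate multiplication — turning the difference into a conjugate-rationalized ratio makes the limit readable.


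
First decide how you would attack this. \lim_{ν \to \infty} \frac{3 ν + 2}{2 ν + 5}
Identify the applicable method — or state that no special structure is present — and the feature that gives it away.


Method: dominant-term comparison — at large ν only the top-degree terms survive; compare the leading terms and the limit falls out. l'Hôpital's at-infinity variant applies to the expression viewed as a single quotient; the leading-term comparison is the direct route.


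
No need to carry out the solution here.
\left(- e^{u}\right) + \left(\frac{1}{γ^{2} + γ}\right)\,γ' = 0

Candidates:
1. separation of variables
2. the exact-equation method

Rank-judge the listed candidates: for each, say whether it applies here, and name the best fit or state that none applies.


Best approach: separation of variables — a product of single-variable factors, e^{u} and γ^{2} + γ — the textbook separable form. A Bernoulli substitution applies to this equation as given; separation takes the same equation in its displayed form.
- separation of variables: yes — fits the structure here.
- the exact-equation method: any potential here is of the trivial single-variable kind; the exact method earns its name only with genuine cross terms.


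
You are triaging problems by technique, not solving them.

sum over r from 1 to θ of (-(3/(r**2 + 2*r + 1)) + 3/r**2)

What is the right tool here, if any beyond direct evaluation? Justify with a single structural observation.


Verdict: telescoping — write out three consecutive terms and watch the interior cancel: the advanced copy one term subtracts reappears as the very next term's leading piece, pair after pair.


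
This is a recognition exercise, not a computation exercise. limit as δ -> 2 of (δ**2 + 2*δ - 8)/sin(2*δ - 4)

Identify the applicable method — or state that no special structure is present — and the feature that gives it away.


Technique: l'Hôpital's rule (0/0) — plug in 2: top and bottom both hit zero, so differentiate each and retry. One could equally expand both pieces locally and compare leading terms; the rule does that in one stroke.


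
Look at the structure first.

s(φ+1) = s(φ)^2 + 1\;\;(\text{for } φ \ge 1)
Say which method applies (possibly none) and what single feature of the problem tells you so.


Best approach: no special technique — the recurrence is nonlinear in the sequence terms; no linear-recurrence method fits it as written — one iterates or studies it directly.


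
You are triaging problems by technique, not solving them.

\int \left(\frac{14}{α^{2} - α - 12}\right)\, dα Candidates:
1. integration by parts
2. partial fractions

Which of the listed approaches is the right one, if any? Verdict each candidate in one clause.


Method: partial fractions — the bottom, α^{2} - α - 12, comes apart into simple factors, and a proper rational function over split factors decomposes.
- integration by parts: the nonconstant-polynomial-times-standard-kernel pattern (an exp, sine, cosine, or logarithm partner) is absent.
- partial fractions: applies; the problem has the shape this method handles.


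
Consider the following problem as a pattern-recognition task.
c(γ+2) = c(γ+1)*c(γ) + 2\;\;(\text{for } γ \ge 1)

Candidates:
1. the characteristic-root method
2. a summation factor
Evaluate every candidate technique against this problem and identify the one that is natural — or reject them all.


Diagnosis: no special technique — the map from one term to the next is curved, not linear, so linear closed-form machinery does not attach.
- the characteristic-root method — nonlinearity rules out exponential-mode superposition from the start.
- a summation factor — the recursion is nonlinear — outside the first-order linear family a summation factor addresses.


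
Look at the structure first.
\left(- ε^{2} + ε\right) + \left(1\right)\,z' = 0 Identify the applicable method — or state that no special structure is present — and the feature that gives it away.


Method: no special technique — with z absent the equation is not coupled at all: direct integration in ε.


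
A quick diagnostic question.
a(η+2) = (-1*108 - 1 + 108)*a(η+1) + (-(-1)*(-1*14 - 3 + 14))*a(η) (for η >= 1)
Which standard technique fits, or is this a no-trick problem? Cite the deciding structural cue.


Best approach: the characteristic-root method — constant coefficients and linearity mean the ansatz r^η reduces it to solving the characteristic polynomial.


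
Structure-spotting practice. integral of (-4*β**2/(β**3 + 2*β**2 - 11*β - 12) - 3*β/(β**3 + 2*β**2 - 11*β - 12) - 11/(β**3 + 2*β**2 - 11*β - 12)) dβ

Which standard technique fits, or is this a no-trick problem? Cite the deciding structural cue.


Diagnosis: partial fractions — the denominator β**3 + 2*β**2 - 11*β - 12 factors, so the quotient decomposes into elementary partial fractions term by term.


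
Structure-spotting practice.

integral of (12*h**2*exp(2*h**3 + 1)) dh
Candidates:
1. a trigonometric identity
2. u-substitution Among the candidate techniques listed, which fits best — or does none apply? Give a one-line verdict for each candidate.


Technique: u-substitution — the only nontrivial dependence routes through 2*h**3 + 1, whose derivative supplies the leftover factor up to a constant multiple — u = 2*h**3 + 1 flattens it.
- a trigonometric identity — no sine or cosine appears, so there is nothing for a trigonometric identity to act on.
- u-substitution: yes, a natural case for it.


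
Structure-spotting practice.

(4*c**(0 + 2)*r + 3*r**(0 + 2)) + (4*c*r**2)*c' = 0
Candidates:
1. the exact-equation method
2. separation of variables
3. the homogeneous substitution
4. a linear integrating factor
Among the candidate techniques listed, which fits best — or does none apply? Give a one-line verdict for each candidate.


Method: the exact-equation method — equality of cross partials is the green light — assemble the potential function term by term.
- the exact-equation method — applies; the problem has the shape this method handles.
- separation of variables: no division isolates the independent variable from the unknown.
- the homogeneous substitution — rescaling both variables together changes the slope, so no ratio substitution collapses it.
- a linear integrating factor — a nonlinear term in the unknown puts this outside the integrating-factor template.


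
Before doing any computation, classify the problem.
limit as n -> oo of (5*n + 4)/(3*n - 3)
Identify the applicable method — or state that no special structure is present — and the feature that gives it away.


Diagnosis: dominant-term comparison — growth-rate triage: the leading powers of n decide the limit, everything else is noise. Differentiating the expression as a single quotient would eventually settle it as well; matching dominant growth settles it immediately.


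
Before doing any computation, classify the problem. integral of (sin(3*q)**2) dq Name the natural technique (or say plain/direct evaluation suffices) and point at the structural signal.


Method: a trigonometric identity — the exponent on sin(3*q)**2 is even — the power-reduction identity is the standard preprocessing step.


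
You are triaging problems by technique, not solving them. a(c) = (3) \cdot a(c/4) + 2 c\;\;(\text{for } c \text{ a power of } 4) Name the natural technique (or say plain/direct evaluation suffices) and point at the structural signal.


Verdict: the master substitution — the argument contracts 4-fold per step: reindex c exponentially and solve the linear recurrence in the new index.


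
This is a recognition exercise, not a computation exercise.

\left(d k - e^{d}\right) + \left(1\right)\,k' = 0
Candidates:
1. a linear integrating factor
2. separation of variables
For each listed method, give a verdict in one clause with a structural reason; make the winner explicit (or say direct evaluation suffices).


Best approach: a linear integrating factor — k appears only to the first power with coefficient d — the classic integrating-factor setup.
- a linear integrating factor: applies; the problem has the shape this method handles.
- separation of variables: no algebra isolates the independent variable on one side and the unknown on the other.


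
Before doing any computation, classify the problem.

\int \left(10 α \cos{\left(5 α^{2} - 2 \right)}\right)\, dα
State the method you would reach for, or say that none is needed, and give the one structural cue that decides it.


Verdict: u-substitution — set u = 5 α^{2} - 2: a constant multiple of its derivative, namely 10 α, is present as a factor once the integrand is collected, so the du is sitting there waiting.


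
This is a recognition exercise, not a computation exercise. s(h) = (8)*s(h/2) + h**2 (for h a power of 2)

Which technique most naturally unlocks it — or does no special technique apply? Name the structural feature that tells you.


Diagnosis: the master substitution — the argument contracts 2-fold per step: reindex h exponentially and solve the linear recurrence in the new index.


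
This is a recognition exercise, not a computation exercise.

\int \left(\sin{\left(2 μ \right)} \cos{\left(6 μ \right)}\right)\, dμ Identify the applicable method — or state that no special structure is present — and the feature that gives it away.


Diagnosis: a trigonometric identity — two sinusoids at different rates multiply in \sin{\left(2 μ \right)} \cos{\left(6 μ \right)}; the product-to-sum identity uncouples them.


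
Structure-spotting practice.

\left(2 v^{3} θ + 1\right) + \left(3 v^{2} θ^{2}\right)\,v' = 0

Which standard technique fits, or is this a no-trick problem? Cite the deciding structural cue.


Verdict: the exact-equation method — this form is already the differential of something: the matching mixed partials of 2 v^{3} θ + 1 and 3 v^{2} θ^{2} prove it.


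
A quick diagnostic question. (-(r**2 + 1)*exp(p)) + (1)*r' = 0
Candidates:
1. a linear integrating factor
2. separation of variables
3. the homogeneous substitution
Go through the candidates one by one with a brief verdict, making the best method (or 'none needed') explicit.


Method: separation of variables — a product of single-variable factors, exp(p) and r**2 + 1 — the textbook separable form.
- a linear integrating factor: the unknown enters nonlinearly (through a power, a denominator, or a transcendental function), which the linear integrating-factor recipe cannot absorb as-is — any repair would come from a preliminary substitution, not the factor.
- separation of variables: yes, a natural case for it.
- the homogeneous substitution — the ratio substitution does not collapse this equation.


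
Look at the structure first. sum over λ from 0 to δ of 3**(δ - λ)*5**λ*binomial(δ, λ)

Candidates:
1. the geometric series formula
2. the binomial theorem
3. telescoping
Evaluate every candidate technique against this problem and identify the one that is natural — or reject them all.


Technique: the binomial theorem — binomial(δ, λ) weighting matched powers of 5 and 3 is the expanded form of (5 + 3)^δ — fold it back up.
- the geometric series formula — dividing successive terms gives an index-dependent quantity, not a constant.
- the binomial theorem: applies; the problem has the shape this method handles.
- telescoping: neither a shifted-difference shape nor integer-spaced poles are present.


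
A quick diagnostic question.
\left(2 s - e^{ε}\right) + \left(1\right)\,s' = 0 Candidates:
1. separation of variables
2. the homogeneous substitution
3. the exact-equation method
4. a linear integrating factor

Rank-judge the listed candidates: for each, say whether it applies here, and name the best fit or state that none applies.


Method: a linear integrating factor — the unknown enters only to the first power against a nonzero forcing term — the integrating-factor template applies directly.
- separation of variables: the two dependences are entangled, not a clean product of one-variable pieces.
- the homogeneous substitution — the slope changes under joint rescaling, failing the degree-zero test.
- the exact-equation method: the cross partial derivatives disagree, so no single potential exists.
- a linear integrating factor: yes — fits the structure here.


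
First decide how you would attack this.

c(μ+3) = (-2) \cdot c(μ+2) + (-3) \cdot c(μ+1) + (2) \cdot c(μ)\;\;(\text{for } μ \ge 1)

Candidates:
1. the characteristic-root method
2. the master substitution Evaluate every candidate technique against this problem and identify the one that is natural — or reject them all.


Best approach: the characteristic-root method — try a geometric ansatz r^μ: constant coefficients turn the recurrence into one polynomial equation in r.
- the characteristic-root method — yes, a natural case for it.
- the master substitution: the recursion shifts the index rather than dividing it.


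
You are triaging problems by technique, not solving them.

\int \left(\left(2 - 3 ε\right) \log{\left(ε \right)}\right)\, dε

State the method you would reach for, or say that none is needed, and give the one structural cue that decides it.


Method: integration by parts — choose u = \log{\left(ε \right)}: one derivative turns the logarithm algebraic, and the remaining factor 2 - 3 ε integrates term by term under the power rule.


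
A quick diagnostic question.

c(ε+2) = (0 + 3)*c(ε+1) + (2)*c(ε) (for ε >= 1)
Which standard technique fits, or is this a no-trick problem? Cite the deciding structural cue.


Method: the characteristic-root method — the recurrence treats every index alike (constant coefficients, no forcing) — precisely the regime where r^ε trials close it.


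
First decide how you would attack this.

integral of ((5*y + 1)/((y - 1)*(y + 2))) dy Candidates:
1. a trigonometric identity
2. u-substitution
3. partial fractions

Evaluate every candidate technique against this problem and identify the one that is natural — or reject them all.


Verdict: partial fractions — the bottom factors while the top stays lower-degree — split into simple fractions and integrate piece by piece.
- a trigonometric identity — no sine or cosine appears, so there is nothing for a trigonometric identity to act on.
- u-substitution: no subexpression of the integrand serves as a whole-integral substitution inner — individual terms may offer their own, but none carries its derivative as a factor of the full integrand; a working change of variable would have to be constructed from outside the expression.
- partial fractions — yes, a natural case for it.


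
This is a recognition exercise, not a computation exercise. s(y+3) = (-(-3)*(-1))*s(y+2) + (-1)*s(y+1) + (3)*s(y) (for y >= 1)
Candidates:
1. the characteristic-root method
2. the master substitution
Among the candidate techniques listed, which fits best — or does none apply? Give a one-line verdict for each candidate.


Method: the characteristic-root method — the recurrence treats every index alike (constant coefficients, no forcing) — precisely the regime where r^y trials close it.
- the characteristic-root method: a fit — the right tool for this form.
- the master substitution: the recursion shifts the index rather than dividing it.


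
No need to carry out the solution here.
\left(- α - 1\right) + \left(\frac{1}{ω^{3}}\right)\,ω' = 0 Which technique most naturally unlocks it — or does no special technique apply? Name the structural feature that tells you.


Technique: separation of variables — one side of the product carries the independent variable, the other the unknown — the textbook separation shape. The cross-partial test also passes here (vacuously, each side single-variable); the potential-function route would work, separation is simply more immediate.


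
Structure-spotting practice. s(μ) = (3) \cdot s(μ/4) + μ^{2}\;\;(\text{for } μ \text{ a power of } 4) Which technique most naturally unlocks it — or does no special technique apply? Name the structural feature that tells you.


Method: the master substitution — the argument shrinks by the factor 4, so measure the index on a logarithmic scale and the recursion becomes a shift.


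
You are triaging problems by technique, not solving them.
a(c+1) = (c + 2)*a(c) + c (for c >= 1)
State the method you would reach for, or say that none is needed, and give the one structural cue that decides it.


Best approach: a summation factor — because the multiplier c + 2 is index-dependent, divide through by its running product and sum the resulting differences.


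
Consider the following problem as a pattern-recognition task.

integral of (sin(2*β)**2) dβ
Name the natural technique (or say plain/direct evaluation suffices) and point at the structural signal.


Verdict: a trigonometric identity — sin(2*β)**2 is an even power — the power-reduction identity rewrites it into first-degree cosines.


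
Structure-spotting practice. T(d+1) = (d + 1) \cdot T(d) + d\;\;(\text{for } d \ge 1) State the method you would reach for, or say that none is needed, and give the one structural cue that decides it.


Technique: a summation factor — normalize by the running product of d + 1: the left side becomes a difference, and differences sum.


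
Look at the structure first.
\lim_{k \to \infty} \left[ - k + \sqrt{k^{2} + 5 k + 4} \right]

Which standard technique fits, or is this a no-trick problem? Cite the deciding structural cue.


Verdict: conjugate multiplication — neither \sqrt{k^{2} + 5 k + 4} nor k converges alone, so rewrite their difference as a conjugate-rationalized quotient first.


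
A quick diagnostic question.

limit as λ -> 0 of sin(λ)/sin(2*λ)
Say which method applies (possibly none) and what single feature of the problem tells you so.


Best approach: l'Hôpital's rule (0/0) — the 0/0 form at 0 is the signature situation for l'Hôpital's rule. Known elementary limits would finish this too — the rule just bypasses the case analysis.


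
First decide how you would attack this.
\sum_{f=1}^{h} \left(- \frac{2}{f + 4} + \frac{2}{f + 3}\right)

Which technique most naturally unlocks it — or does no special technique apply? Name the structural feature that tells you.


Technique: telescoping — the piece each term subtracts is \frac{2}{f + 3} advanced by one index, and it reappears with a plus sign leading the following term — the sum collapses to its boundary terms.


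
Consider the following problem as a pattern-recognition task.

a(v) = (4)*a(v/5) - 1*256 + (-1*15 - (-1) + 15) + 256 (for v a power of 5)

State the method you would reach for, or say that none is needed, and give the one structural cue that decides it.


Best approach: the master substitution — the argument contracts 5-fold per step: reindex v exponentially and solve the linear recurrence in the new index.


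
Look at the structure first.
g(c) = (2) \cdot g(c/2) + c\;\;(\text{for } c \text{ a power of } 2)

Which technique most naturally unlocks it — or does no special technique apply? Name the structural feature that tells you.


Technique: the master substitution — the argument contracts 2-fold per step: reindex c exponentially and solve the linear recurrence in the new index.


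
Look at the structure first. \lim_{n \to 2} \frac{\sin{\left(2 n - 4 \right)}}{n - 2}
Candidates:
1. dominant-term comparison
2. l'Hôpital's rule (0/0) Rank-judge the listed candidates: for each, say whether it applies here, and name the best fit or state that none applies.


Method: l'Hôpital's rule (0/0) — the 0/0 form at 2 is the signature situation for l'Hôpital's rule. A first-order expansion at the point is an equally standard path; the rule packages it.
- dominant-term comparison — this limit is not decided by comparing polynomial growth at infinity.
- l'Hôpital's rule (0/0): applies; the problem has the shape this method handles.


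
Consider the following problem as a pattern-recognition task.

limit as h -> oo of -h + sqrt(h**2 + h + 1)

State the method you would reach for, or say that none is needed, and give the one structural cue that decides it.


Diagnosis: conjugate multiplication — the difference sqrt(h**2 + h + 1) - h is an ∞ − ∞ stalemate; its conjugate partner breaks the tie.


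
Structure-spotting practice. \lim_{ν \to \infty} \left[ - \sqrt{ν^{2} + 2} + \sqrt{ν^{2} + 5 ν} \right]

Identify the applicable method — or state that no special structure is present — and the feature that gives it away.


Verdict: conjugate multiplication — \sqrt{ν^{2} + 5 ν} and \sqrt{ν^{2} + 2} both blow up, but their difference is tame once the conjugate rationalizes it.


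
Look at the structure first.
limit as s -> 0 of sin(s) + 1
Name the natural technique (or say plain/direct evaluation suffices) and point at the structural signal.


Best approach: no special technique — no zero denominators, no indeterminate clash at 0 — substitute and read off the value.


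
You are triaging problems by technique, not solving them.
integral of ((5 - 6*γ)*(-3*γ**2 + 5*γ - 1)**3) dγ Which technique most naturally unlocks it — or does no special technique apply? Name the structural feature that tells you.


Diagnosis: u-substitution — differentiating the inner expression -3*γ**2 + 5*γ - 1 produces the factor 5 - 6*γ up to a constant multiple, so substituting u = -3*γ**2 + 5*γ - 1 reduces everything to a one-variable integral in u. Brute-force expansion works too — the substitution sees the structure instead of grinding through terms.


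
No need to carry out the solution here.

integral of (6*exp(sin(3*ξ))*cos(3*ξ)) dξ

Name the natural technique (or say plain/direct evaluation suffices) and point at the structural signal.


Technique: u-substitution — collected, the integrand has one factor that is, up to a constant, the derivative of an inner expression the rest depends on — substitute for that inner expression.


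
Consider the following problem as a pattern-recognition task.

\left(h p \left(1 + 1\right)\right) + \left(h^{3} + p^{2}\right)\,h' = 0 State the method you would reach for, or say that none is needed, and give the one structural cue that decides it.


Technique: the exact-equation method — equality of cross partials is the green light — assemble the potential function term by term.


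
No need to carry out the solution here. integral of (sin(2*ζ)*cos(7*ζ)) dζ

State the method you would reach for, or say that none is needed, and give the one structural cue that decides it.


Technique: a trigonometric identity — two sinusoids at different rates multiply in sin(2*ζ)*cos(7*ζ); the product-to-sum identity uncouples them.


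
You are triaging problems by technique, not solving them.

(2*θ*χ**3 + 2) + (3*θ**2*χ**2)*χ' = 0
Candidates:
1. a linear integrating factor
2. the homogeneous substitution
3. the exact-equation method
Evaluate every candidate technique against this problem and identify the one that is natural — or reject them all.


Method: the exact-equation method — the mixed-partials test passes for 2*θ*χ**3 + 2 and 3*θ**2*χ**2, so a potential function exists as presented.
- a linear integrating factor: the unknown enters nonlinearly (through a power, a denominator, or a transcendental function), which the linear integrating-factor recipe cannot absorb as-is — any repair would come from a preliminary substitution, not the factor.
- the homogeneous substitution: the slope does not depend on the ratio of the variables alone.
- the exact-equation method — yes, a natural case for it.


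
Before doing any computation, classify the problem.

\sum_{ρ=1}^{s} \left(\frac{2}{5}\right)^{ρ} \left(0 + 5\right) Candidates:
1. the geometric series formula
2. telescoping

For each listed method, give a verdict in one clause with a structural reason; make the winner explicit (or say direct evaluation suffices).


Technique: the geometric series formula — each summand is the previous one scaled by \frac{2}{5}; that constant multiplier is itself the geometric structure.
- the geometric series formula: yes, a natural case for it.
- telescoping — as presented, consecutive terms share no shifted copy to cancel against — no rewrite is on display to change that.


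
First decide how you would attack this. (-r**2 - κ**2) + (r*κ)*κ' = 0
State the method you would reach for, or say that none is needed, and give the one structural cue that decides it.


Technique: the homogeneous substitution — solved for the derivative, the right side is unchanged under scaling r and κ together — it depends only on the ratio κ/r, so substitute a single ratio variable. This doubles as a Bernoulli equation in the unknown as written; the homogeneous route needs no setup at all.


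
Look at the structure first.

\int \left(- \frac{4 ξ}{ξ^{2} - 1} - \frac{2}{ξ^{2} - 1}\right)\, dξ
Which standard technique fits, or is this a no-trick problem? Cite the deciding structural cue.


Method: partial fractions — break ξ^{2} - 1 into its roots and the integral splits into logarithm-sized bites.


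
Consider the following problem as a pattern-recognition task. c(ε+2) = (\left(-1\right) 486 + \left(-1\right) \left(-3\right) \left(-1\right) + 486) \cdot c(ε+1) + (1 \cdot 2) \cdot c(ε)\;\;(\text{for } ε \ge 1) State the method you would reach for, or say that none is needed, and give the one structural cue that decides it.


Method: the characteristic-root method — no index-dependence in the weights and nothing inhomogeneous: classic characteristic-equation setup.


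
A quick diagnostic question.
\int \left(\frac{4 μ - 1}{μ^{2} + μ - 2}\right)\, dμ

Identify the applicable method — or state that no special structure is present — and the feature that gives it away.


Verdict: partial fractions — the bottom factors while the top stays lower-degree — split into simple fractions and integrate piece by piece.


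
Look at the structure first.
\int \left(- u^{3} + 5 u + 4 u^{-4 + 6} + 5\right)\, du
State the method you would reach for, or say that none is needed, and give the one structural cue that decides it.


Method: no special technique — nothing composite, nothing rational, nothing trigonometric — each constant-multiple power of u integrates by the power rule alone.


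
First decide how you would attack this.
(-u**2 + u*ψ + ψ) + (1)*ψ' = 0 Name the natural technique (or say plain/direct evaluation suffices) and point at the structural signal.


Best approach: a linear integrating factor — the unknown enters only to the first power against a nonzero forcing term — the integrating-factor template applies directly.


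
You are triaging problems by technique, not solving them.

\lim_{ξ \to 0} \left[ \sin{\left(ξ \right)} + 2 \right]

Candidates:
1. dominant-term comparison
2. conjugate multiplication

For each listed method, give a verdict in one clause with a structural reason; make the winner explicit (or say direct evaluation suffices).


Diagnosis: no special technique — no vanishing denominator and no indeterminate clash at the point — evaluation is immediate.
- dominant-term comparison — leading-power comparison does not apply to this form.
- conjugate multiplication — there are no radicals in tension whose conjugate would simplify matters.


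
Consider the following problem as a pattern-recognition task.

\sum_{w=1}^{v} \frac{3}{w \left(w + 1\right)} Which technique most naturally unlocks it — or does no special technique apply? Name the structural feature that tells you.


Best approach: telescoping — split \frac{3}{w \left(w + 1\right)} by partial fractions and the pieces are one function at shifted arguments — interior terms cancel.


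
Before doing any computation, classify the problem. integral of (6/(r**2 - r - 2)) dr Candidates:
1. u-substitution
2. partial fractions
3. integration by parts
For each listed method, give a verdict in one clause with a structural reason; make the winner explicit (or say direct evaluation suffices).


Technique: partial fractions — rational integrand, reducible denominator r**2 - r - 2: decompose first, integrate second.
- u-substitution: no subexpression of the integrand pairs with its own derivative as a factor — individual terms may offer their own substitutions, but any change of variable covering the whole integral would have to be constructed from outside the expression.
- partial fractions: applies; the problem has the shape this method handles.
- integration by parts: no split into a nonconstant polynomial times one of the standard kernels — exp, sine, or cosine of a linear argument, or a logarithm — applies here.


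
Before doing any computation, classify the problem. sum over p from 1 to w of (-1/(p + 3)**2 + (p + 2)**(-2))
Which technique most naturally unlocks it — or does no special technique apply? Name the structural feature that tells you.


Method: telescoping — spot the paired structure — each term adds (p + 2)**(-2) and subtracts its successor value, which the next term restores: the definition of a telescoping chain.


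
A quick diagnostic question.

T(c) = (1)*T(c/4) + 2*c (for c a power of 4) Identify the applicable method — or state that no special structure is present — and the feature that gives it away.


Method: the master substitution — the index is divided (c/4), not shifted — substitute c = 4^m to straighten it into a shift recurrence.


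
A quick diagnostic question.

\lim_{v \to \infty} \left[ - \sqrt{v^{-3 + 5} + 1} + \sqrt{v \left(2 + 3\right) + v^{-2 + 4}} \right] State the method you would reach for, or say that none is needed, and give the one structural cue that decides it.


Diagnosis: conjugate multiplication — this difference gives up after one conjugate multiplication — the radical structure cancels against its conjugate.


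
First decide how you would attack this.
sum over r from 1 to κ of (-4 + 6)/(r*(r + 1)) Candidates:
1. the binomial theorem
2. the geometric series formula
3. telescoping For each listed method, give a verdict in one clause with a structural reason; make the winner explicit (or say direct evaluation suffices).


Diagnosis: telescoping — integer-spaced poles in (-4 + 6)/(r*(r + 1)) are the telescoping signature in disguise.
- the binomial theorem — the summand does not match any term pattern of an expanded binomial power.
- the geometric series formula — no single multiplier carries one term to the next throughout the sum.
- telescoping — applicable, and directly so.


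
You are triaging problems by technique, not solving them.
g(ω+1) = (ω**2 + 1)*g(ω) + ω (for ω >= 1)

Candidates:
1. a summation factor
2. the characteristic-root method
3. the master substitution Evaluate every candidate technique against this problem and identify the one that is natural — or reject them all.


Technique: a summation factor — an index-dependent multiplier ω**2 + 1 rules out characteristic roots; a summation factor converts it to a pure difference.
- a summation factor — applicable, and directly so.
- the characteristic-root method — the coefficients change with the index, which the root method cannot absorb.
- the master substitution: this is shift-type recursion, outside the divide-and-conquer template.
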